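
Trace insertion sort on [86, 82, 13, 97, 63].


Initial: [86, 82, 13, 97, 63]
Insert 82: [82, 86, 13, 97, 63]
Insert 13: [13, 82, 86, 97, 63]
Insert 97: [13, 82, 86, 97, 63]
Insert 63: [13, 63, 82, 86, 97]

Sorted: [13, 63, 82, 86, 97]


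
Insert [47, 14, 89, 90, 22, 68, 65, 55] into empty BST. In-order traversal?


Insert 47: root
Insert 14: L from 47
Insert 89: R from 47
Insert 90: R from 47 -> R from 89
Insert 22: L from 47 -> R from 14
Insert 68: R from 47 -> L from 89
Insert 65: R from 47 -> L from 89 -> L from 68
Insert 55: R from 47 -> L from 89 -> L from 68 -> L from 65

In-order: [14, 22, 47, 55, 65, 68, 89, 90]


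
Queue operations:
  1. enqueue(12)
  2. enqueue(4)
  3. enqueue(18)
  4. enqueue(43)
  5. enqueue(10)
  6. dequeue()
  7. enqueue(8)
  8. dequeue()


enqueue(12) -> [12]
enqueue(4) -> [12, 4]
enqueue(18) -> [12, 4, 18]
enqueue(43) -> [12, 4, 18, 43]
enqueue(10) -> [12, 4, 18, 43, 10]
dequeue()->12, [4, 18, 43, 10]
enqueue(8) -> [4, 18, 43, 10, 8]
dequeue()->4, [18, 43, 10, 8]

Final queue: [18, 43, 10, 8]


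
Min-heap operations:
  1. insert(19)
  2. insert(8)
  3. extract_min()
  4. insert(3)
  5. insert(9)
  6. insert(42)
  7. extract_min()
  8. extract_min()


insert(19) -> [19]
insert(8) -> [8, 19]
extract_min()->8, [19]
insert(3) -> [3, 19]
insert(9) -> [3, 19, 9]
insert(42) -> [3, 19, 9, 42]
extract_min()->3, [9, 19, 42]
extract_min()->9, [19, 42]

Final heap: [19, 42]


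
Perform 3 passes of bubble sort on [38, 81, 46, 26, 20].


Initial: [38, 81, 46, 26, 20]
Pass 1: [38, 46, 26, 20, 81] (3 swaps)
Pass 2: [38, 26, 20, 46, 81] (2 swaps)
Pass 3: [26, 20, 38, 46, 81] (2 swaps)

After 3 passes: [26, 20, 38, 46, 81]


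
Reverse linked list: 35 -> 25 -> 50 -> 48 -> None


Step 1: curr=35, set curr.next=prev(None) | reversed so far: 35
Step 2: curr=25, set curr.next=prev(35) | reversed so far: 25 -> 35
Step 3: curr=50, set curr.next=prev(25) | reversed so far: 50 -> 25 -> 35
Step 4: curr=48, set curr.next=prev(50) | reversed so far: 48 -> 50 -> 25 -> 35

48 -> 50 -> 25 -> 35 -> None


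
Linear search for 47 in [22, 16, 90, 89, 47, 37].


i=0: 22!=47
i=1: 16!=47
i=2: 90!=47
i=3: 89!=47
i=4: 47==47 found!

Found at 4, 5 comps


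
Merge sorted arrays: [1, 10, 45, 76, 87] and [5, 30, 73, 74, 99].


Take 1 from A
Take 5 from B
Take 10 from A
Take 30 from B
Take 45 from A
Take 73 from B
Take 74 from B
Take 76 from A
Take 87 from A

Merged: [1, 5, 10, 30, 45, 73, 74, 76, 87, 99]


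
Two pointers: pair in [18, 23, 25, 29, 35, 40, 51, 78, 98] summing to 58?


lo=0(18)+hi=8(98)=116
lo=0(18)+hi=7(78)=96
lo=0(18)+hi=6(51)=69
lo=0(18)+hi=5(40)=58

Yes: 18+40=58


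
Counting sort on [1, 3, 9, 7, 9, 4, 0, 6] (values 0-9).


Input: [1, 3, 9, 7, 9, 4, 0, 6]
Counts: [1, 1, 0, 1, 1, 0, 1, 1, 0, 2]

Sorted: [0, 1, 3, 4, 6, 7, 9, 9]


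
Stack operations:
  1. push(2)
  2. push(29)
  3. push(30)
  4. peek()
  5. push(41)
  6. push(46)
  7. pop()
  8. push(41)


push(2) -> [2]
push(29) -> [2, 29]
push(30) -> [2, 29, 30]
peek()->30
push(41) -> [2, 29, 30, 41]
push(46) -> [2, 29, 30, 41, 46]
pop()->46, [2, 29, 30, 41]
push(41) -> [2, 29, 30, 41, 41]

Final stack: [2, 29, 30, 41, 41]


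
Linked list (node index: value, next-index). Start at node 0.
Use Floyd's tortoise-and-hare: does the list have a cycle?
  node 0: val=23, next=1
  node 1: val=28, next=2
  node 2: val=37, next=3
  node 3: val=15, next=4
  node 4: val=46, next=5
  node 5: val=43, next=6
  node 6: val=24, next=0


Floyd's tortoise (slow, +1) and hare (fast, +2):
  init: slow=0, fast=0
  step 1: slow=1, fast=2
  step 2: slow=2, fast=4
  step 3: slow=3, fast=6
  step 4: slow=4, fast=1
  step 5: slow=5, fast=3
  step 6: slow=6, fast=5
  step 7: slow=0, fast=0
  slow == fast at node 0: cycle detected

Cycle: yes


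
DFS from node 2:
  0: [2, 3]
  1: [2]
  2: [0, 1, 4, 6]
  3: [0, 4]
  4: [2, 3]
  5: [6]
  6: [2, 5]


Visit 2, push [6, 4, 1, 0]
Visit 0, push [3]
Visit 3, push [4]
Visit 4, push []
Visit 1, push []
Visit 6, push [5]
Visit 5, push []

DFS order: [2, 0, 3, 4, 1, 6, 5]


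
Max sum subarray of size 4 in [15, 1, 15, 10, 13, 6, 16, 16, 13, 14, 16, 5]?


[0:4]: 41
[1:5]: 39
[2:6]: 44
[3:7]: 45
[4:8]: 51
[5:9]: 51
[6:10]: 59
[7:11]: 59
[8:12]: 48

Max: 59 at [6:10]


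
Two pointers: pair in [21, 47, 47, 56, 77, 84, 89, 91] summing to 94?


lo=0(21)+hi=7(91)=112
lo=0(21)+hi=6(89)=110
lo=0(21)+hi=5(84)=105
lo=0(21)+hi=4(77)=98
lo=0(21)+hi=3(56)=77
lo=1(47)+hi=3(56)=103
lo=1(47)+hi=2(47)=94

Yes: 47+47=94


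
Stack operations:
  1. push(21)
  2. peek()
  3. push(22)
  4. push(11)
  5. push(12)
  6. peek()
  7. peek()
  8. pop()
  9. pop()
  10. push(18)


push(21) -> [21]
peek()->21
push(22) -> [21, 22]
push(11) -> [21, 22, 11]
push(12) -> [21, 22, 11, 12]
peek()->12
peek()->12
pop()->12, [21, 22, 11]
pop()->11, [21, 22]
push(18) -> [21, 22, 18]

Final stack: [21, 22, 18]


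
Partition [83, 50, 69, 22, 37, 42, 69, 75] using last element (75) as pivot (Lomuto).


Pivot: 75
  50 <= 75: swap -> [50, 83, 69, 22, 37, 42, 69, 75]
  69 <= 75: swap -> [50, 69, 83, 22, 37, 42, 69, 75]
  22 <= 75: swap -> [50, 69, 22, 83, 37, 42, 69, 75]
  37 <= 75: swap -> [50, 69, 22, 37, 83, 42, 69, 75]
  42 <= 75: swap -> [50, 69, 22, 37, 42, 83, 69, 75]
  69 <= 75: swap -> [50, 69, 22, 37, 42, 69, 83, 75]
Place pivot at 6: [50, 69, 22, 37, 42, 69, 75, 83]

Partitioned: [50, 69, 22, 37, 42, 69, 75, 83]


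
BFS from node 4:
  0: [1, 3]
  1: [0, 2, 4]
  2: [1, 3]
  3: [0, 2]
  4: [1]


Visit 4, enqueue [1]
Visit 1, enqueue [0, 2]
Visit 0, enqueue [3]
Visit 2, enqueue []
Visit 3, enqueue []

BFS order: [4, 1, 0, 2, 3]


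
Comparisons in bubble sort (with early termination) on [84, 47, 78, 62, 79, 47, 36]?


Algorithm: bubble sort (with early termination)
Input: [84, 47, 78, 62, 79, 47, 36]
Sorted: [36, 47, 47, 62, 78, 79, 84]

21


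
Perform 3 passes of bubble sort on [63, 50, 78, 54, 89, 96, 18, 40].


Initial: [63, 50, 78, 54, 89, 96, 18, 40]
Pass 1: [50, 63, 54, 78, 89, 18, 40, 96] (4 swaps)
Pass 2: [50, 54, 63, 78, 18, 40, 89, 96] (3 swaps)
Pass 3: [50, 54, 63, 18, 40, 78, 89, 96] (2 swaps)

After 3 passes: [50, 54, 63, 18, 40, 78, 89, 96]


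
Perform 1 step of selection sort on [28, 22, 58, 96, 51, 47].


Initial: [28, 22, 58, 96, 51, 47]
Step 1: min=22 at 1
  Swap: [22, 28, 58, 96, 51, 47]

After 1 step: [22, 28, 58, 96, 51, 47]


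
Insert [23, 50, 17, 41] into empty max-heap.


Insert 23: [23]
Insert 50: [50, 23]
Insert 17: [50, 23, 17]
Insert 41: [50, 41, 17, 23]

Final heap: [50, 41, 17, 23]


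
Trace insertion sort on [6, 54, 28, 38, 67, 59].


Initial: [6, 54, 28, 38, 67, 59]
Insert 54: [6, 54, 28, 38, 67, 59]
Insert 28: [6, 28, 54, 38, 67, 59]
Insert 38: [6, 28, 38, 54, 67, 59]
Insert 67: [6, 28, 38, 54, 67, 59]
Insert 59: [6, 28, 38, 54, 59, 67]

Sorted: [6, 28, 38, 54, 59, 67]


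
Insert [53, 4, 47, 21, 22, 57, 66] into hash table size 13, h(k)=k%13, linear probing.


Insert 53: h=1 -> slot 1
Insert 4: h=4 -> slot 4
Insert 47: h=8 -> slot 8
Insert 21: h=8, 1 probes -> slot 9
Insert 22: h=9, 1 probes -> slot 10
Insert 57: h=5 -> slot 5
Insert 66: h=1, 1 probes -> slot 2

Table: [None, 53, 66, None, 4, 57, None, None, 47, 21, 22, None, None]


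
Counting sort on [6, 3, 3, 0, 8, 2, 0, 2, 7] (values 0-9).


Input: [6, 3, 3, 0, 8, 2, 0, 2, 7]
Counts: [2, 0, 2, 2, 0, 0, 1, 1, 1, 0]

Sorted: [0, 0, 2, 2, 3, 3, 6, 7, 8]


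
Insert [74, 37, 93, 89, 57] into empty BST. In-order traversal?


Insert 74: root
Insert 37: L from 74
Insert 93: R from 74
Insert 89: R from 74 -> L from 93
Insert 57: L from 74 -> R from 37

In-order: [37, 57, 74, 89, 93]


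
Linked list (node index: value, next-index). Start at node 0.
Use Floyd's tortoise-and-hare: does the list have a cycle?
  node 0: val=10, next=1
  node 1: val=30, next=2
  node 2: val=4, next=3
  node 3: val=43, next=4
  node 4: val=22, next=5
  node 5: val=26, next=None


Floyd's tortoise (slow, +1) and hare (fast, +2):
  init: slow=0, fast=0
  step 1: slow=1, fast=2
  step 2: slow=2, fast=4
  step 3: fast 4->5->None, no cycle

Cycle: no


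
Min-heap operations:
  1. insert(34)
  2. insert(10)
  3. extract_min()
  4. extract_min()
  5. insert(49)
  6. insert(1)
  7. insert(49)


insert(34) -> [34]
insert(10) -> [10, 34]
extract_min()->10, [34]
extract_min()->34, []
insert(49) -> [49]
insert(1) -> [1, 49]
insert(49) -> [1, 49, 49]

Final heap: [1, 49, 49]


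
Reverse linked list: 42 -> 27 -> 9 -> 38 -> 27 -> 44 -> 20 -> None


Step 1: curr=42, set curr.next=prev(None) | reversed so far: 42
Step 2: curr=27, set curr.next=prev(42) | reversed so far: 27 -> 42
Step 3: curr=9, set curr.next=prev(27) | reversed so far: 9 -> 27 -> 42
Step 4: curr=38, set curr.next=prev(9) | reversed so far: 38 -> 9 -> 27 -> 42
Step 5: curr=27, set curr.next=prev(38) | reversed so far: 27 -> 38 -> 9 -> 27 -> 42
Step 6: curr=44, set curr.next=prev(27) | reversed so far: 44 -> 27 -> 38 -> 9 -> 27 -> 42
Step 7: curr=20, set curr.next=prev(44) | reversed so far: 20 -> 44 -> 27 -> 38 -> 9 -> 27 -> 42

20 -> 44 -> 27 -> 38 -> 9 -> 27 -> 42 -> None


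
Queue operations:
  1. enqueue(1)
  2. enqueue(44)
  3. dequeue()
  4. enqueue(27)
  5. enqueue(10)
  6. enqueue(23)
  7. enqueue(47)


enqueue(1) -> [1]
enqueue(44) -> [1, 44]
dequeue()->1, [44]
enqueue(27) -> [44, 27]
enqueue(10) -> [44, 27, 10]
enqueue(23) -> [44, 27, 10, 23]
enqueue(47) -> [44, 27, 10, 23, 47]

Final queue: [44, 27, 10, 23, 47]


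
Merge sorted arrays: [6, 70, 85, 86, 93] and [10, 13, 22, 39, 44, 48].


Take 6 from A
Take 10 from B
Take 13 from B
Take 22 from B
Take 39 from B
Take 44 from B
Take 48 from B

Merged: [6, 10, 13, 22, 39, 44, 48, 70, 85, 86, 93]


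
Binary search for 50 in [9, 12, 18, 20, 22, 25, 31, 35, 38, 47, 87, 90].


Step 1: lo=0, hi=11, mid=5, val=25
Step 2: lo=6, hi=11, mid=8, val=38
Step 3: lo=9, hi=11, mid=10, val=87
Step 4: lo=9, hi=9, mid=9, val=47

Not found


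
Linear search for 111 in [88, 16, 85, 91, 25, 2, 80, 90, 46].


i=0: 88!=111
i=1: 16!=111
i=2: 85!=111
i=3: 91!=111
i=4: 25!=111
i=5: 2!=111
i=6: 80!=111
i=7: 90!=111
i=8: 46!=111

Not found, 9 comps


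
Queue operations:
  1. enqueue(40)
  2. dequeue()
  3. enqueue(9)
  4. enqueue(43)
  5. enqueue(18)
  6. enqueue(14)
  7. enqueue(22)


enqueue(40) -> [40]
dequeue()->40, []
enqueue(9) -> [9]
enqueue(43) -> [9, 43]
enqueue(18) -> [9, 43, 18]
enqueue(14) -> [9, 43, 18, 14]
enqueue(22) -> [9, 43, 18, 14, 22]

Final queue: [9, 43, 18, 14, 22]


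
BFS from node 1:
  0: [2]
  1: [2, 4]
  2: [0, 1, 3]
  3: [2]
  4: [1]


Visit 1, enqueue [2, 4]
Visit 2, enqueue [0, 3]
Visit 4, enqueue []
Visit 0, enqueue []
Visit 3, enqueue []

BFS order: [1, 2, 4, 0, 3]


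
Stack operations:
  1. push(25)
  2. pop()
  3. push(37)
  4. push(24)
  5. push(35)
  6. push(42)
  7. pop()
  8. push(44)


push(25) -> [25]
pop()->25, []
push(37) -> [37]
push(24) -> [37, 24]
push(35) -> [37, 24, 35]
push(42) -> [37, 24, 35, 42]
pop()->42, [37, 24, 35]
push(44) -> [37, 24, 35, 44]

Final stack: [37, 24, 35, 44]


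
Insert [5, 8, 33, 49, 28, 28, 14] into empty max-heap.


Insert 5: [5]
Insert 8: [8, 5]
Insert 33: [33, 5, 8]
Insert 49: [49, 33, 8, 5]
Insert 28: [49, 33, 8, 5, 28]
Insert 28: [49, 33, 28, 5, 28, 8]
Insert 14: [49, 33, 28, 5, 28, 8, 14]

Final heap: [49, 33, 28, 5, 28, 8, 14]


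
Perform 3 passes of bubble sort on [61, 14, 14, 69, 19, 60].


Initial: [61, 14, 14, 69, 19, 60]
Pass 1: [14, 14, 61, 19, 60, 69] (4 swaps)
Pass 2: [14, 14, 19, 60, 61, 69] (2 swaps)
Pass 3: [14, 14, 19, 60, 61, 69] (0 swaps)

After 3 passes: [14, 14, 19, 60, 61, 69]


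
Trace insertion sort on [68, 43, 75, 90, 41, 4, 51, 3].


Initial: [68, 43, 75, 90, 41, 4, 51, 3]
Insert 43: [43, 68, 75, 90, 41, 4, 51, 3]
Insert 75: [43, 68, 75, 90, 41, 4, 51, 3]
Insert 90: [43, 68, 75, 90, 41, 4, 51, 3]
Insert 41: [41, 43, 68, 75, 90, 4, 51, 3]
Insert 4: [4, 41, 43, 68, 75, 90, 51, 3]
Insert 51: [4, 41, 43, 51, 68, 75, 90, 3]
Insert 3: [3, 4, 41, 43, 51, 68, 75, 90]

Sorted: [3, 4, 41, 43, 51, 68, 75, 90]


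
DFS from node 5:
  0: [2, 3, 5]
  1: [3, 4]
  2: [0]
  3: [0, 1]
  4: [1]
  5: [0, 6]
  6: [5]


Visit 5, push [6, 0]
Visit 0, push [3, 2]
Visit 2, push []
Visit 3, push [1]
Visit 1, push [4]
Visit 4, push []
Visit 6, push []

DFS order: [5, 0, 2, 3, 1, 4, 6]


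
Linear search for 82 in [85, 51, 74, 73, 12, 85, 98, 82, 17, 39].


i=0: 85!=82
i=1: 51!=82
i=2: 74!=82
i=3: 73!=82
i=4: 12!=82
i=5: 85!=82
i=6: 98!=82
i=7: 82==82 found!

Found at 7, 8 comps


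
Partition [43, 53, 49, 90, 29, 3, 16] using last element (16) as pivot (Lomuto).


Pivot: 16
  3 <= 16: swap -> [3, 53, 49, 90, 29, 43, 16]
Place pivot at 1: [3, 16, 49, 90, 29, 43, 53]

Partitioned: [3, 16, 49, 90, 29, 43, 53]


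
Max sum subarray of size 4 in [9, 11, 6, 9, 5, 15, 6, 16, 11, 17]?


[0:4]: 35
[1:5]: 31
[2:6]: 35
[3:7]: 35
[4:8]: 42
[5:9]: 48
[6:10]: 50

Max: 50 at [6:10]


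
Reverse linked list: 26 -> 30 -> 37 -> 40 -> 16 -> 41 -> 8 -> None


Step 1: curr=26, set curr.next=prev(None) | reversed so far: 26
Step 2: curr=30, set curr.next=prev(26) | reversed so far: 30 -> 26
Step 3: curr=37, set curr.next=prev(30) | reversed so far: 37 -> 30 -> 26
Step 4: curr=40, set curr.next=prev(37) | reversed so far: 40 -> 37 -> 30 -> 26
Step 5: curr=16, set curr.next=prev(40) | reversed so far: 16 -> 40 -> 37 -> 30 -> 26
Step 6: curr=41, set curr.next=prev(16) | reversed so far: 41 -> 16 -> 40 -> 37 -> 30 -> 26
Step 7: curr=8, set curr.next=prev(41) | reversed so far: 8 -> 41 -> 16 -> 40 -> 37 -> 30 -> 26

8 -> 41 -> 16 -> 40 -> 37 -> 30 -> 26 -> None


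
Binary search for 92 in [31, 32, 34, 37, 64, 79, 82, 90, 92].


Step 1: lo=0, hi=8, mid=4, val=64
Step 2: lo=5, hi=8, mid=6, val=82
Step 3: lo=7, hi=8, mid=7, val=90
Step 4: lo=8, hi=8, mid=8, val=92

Found at index 8


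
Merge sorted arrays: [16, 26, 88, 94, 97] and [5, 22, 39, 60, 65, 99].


Take 5 from B
Take 16 from A
Take 22 from B
Take 26 from A
Take 39 from B
Take 60 from B
Take 65 from B
Take 88 from A
Take 94 from A
Take 97 from A

Merged: [5, 16, 22, 26, 39, 60, 65, 88, 94, 97, 99]


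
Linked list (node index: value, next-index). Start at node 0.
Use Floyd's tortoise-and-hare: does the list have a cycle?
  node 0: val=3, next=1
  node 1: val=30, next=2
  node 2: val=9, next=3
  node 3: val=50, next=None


Floyd's tortoise (slow, +1) and hare (fast, +2):
  init: slow=0, fast=0
  step 1: slow=1, fast=2
  step 2: fast 2->3->None, no cycle

Cycle: no


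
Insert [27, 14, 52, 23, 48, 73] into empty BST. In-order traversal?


Insert 27: root
Insert 14: L from 27
Insert 52: R from 27
Insert 23: L from 27 -> R from 14
Insert 48: R from 27 -> L from 52
Insert 73: R from 27 -> R from 52

In-order: [14, 23, 27, 48, 52, 73]


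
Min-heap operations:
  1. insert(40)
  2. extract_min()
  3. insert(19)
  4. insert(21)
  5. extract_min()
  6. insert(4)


insert(40) -> [40]
extract_min()->40, []
insert(19) -> [19]
insert(21) -> [19, 21]
extract_min()->19, [21]
insert(4) -> [4, 21]

Final heap: [4, 21]


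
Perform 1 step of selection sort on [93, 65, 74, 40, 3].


Initial: [93, 65, 74, 40, 3]
Step 1: min=3 at 4
  Swap: [3, 65, 74, 40, 93]

After 1 step: [3, 65, 74, 40, 93]


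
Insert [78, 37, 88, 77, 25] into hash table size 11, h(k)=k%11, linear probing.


Insert 78: h=1 -> slot 1
Insert 37: h=4 -> slot 4
Insert 88: h=0 -> slot 0
Insert 77: h=0, 2 probes -> slot 2
Insert 25: h=3 -> slot 3

Table: [88, 78, 77, 25, 37, None, None, None, None, None, None]


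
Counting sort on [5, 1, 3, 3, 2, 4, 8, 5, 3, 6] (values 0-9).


Input: [5, 1, 3, 3, 2, 4, 8, 5, 3, 6]
Counts: [0, 1, 1, 3, 1, 2, 1, 0, 1, 0]

Sorted: [1, 2, 3, 3, 3, 4, 5, 5, 6, 8]


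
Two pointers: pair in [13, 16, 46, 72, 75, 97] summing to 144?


lo=0(13)+hi=5(97)=110
lo=1(16)+hi=5(97)=113
lo=2(46)+hi=5(97)=143
lo=3(72)+hi=5(97)=169
lo=3(72)+hi=4(75)=147

No pair found


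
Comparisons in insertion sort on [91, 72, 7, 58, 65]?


Algorithm: insertion sort
Input: [91, 72, 7, 58, 65]
Sorted: [7, 58, 65, 72, 91]

9


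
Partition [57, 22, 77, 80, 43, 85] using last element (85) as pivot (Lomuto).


Pivot: 85
  57 <= 85: advance i (no swap)
  22 <= 85: advance i (no swap)
  77 <= 85: advance i (no swap)
  80 <= 85: advance i (no swap)
  43 <= 85: advance i (no swap)
Place pivot at 5: [57, 22, 77, 80, 43, 85]

Partitioned: [57, 22, 77, 80, 43, 85]


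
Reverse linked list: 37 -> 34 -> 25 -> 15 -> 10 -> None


Step 1: curr=37, set curr.next=prev(None) | reversed so far: 37
Step 2: curr=34, set curr.next=prev(37) | reversed so far: 34 -> 37
Step 3: curr=25, set curr.next=prev(34) | reversed so far: 25 -> 34 -> 37
Step 4: curr=15, set curr.next=prev(25) | reversed so far: 15 -> 25 -> 34 -> 37
Step 5: curr=10, set curr.next=prev(15) | reversed so far: 10 -> 15 -> 25 -> 34 -> 37

10 -> 15 -> 25 -> 34 -> 37 -> None


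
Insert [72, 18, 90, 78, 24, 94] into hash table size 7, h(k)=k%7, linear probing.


Insert 72: h=2 -> slot 2
Insert 18: h=4 -> slot 4
Insert 90: h=6 -> slot 6
Insert 78: h=1 -> slot 1
Insert 24: h=3 -> slot 3
Insert 94: h=3, 2 probes -> slot 5

Table: [None, 78, 72, 24, 18, 94, 90]


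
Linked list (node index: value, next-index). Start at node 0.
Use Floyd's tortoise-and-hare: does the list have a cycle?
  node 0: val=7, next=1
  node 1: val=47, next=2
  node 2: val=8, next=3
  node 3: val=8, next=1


Floyd's tortoise (slow, +1) and hare (fast, +2):
  init: slow=0, fast=0
  step 1: slow=1, fast=2
  step 2: slow=2, fast=1
  step 3: slow=3, fast=3
  slow == fast at node 3: cycle detected

Cycle: yes


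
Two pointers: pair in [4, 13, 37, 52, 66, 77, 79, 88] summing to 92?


lo=0(4)+hi=7(88)=92

Yes: 4+88=92


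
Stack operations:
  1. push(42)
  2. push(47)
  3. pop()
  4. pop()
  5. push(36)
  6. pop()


push(42) -> [42]
push(47) -> [42, 47]
pop()->47, [42]
pop()->42, []
push(36) -> [36]
pop()->36, []

Final stack: []


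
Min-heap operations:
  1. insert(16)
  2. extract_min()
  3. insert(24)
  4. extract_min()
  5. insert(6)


insert(16) -> [16]
extract_min()->16, []
insert(24) -> [24]
extract_min()->24, []
insert(6) -> [6]

Final heap: [6]


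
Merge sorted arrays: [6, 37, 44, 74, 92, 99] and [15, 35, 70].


Take 6 from A
Take 15 from B
Take 35 from B
Take 37 from A
Take 44 from A
Take 70 from B

Merged: [6, 15, 35, 37, 44, 70, 74, 92, 99]


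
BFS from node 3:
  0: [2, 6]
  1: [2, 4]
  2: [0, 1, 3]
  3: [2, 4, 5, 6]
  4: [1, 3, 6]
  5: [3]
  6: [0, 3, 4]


Visit 3, enqueue [2, 4, 5, 6]
Visit 2, enqueue [0, 1]
Visit 4, enqueue []
Visit 5, enqueue []
Visit 6, enqueue []
Visit 0, enqueue []
Visit 1, enqueue []

BFS order: [3, 2, 4, 5, 6, 0, 1]


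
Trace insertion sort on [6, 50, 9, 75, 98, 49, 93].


Initial: [6, 50, 9, 75, 98, 49, 93]
Insert 50: [6, 50, 9, 75, 98, 49, 93]
Insert 9: [6, 9, 50, 75, 98, 49, 93]
Insert 75: [6, 9, 50, 75, 98, 49, 93]
Insert 98: [6, 9, 50, 75, 98, 49, 93]
Insert 49: [6, 9, 49, 50, 75, 98, 93]
Insert 93: [6, 9, 49, 50, 75, 93, 98]

Sorted: [6, 9, 49, 50, 75, 93, 98]


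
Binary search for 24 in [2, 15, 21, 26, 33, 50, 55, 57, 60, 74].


Step 1: lo=0, hi=9, mid=4, val=33
Step 2: lo=0, hi=3, mid=1, val=15
Step 3: lo=2, hi=3, mid=2, val=21
Step 4: lo=3, hi=3, mid=3, val=26

Not found


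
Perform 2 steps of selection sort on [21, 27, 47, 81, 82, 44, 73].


Initial: [21, 27, 47, 81, 82, 44, 73]
Step 1: min=21 at 0
  Swap: [21, 27, 47, 81, 82, 44, 73]
Step 2: min=27 at 1
  Swap: [21, 27, 47, 81, 82, 44, 73]

After 2 steps: [21, 27, 47, 81, 82, 44, 73]


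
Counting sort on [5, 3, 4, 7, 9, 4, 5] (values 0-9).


Input: [5, 3, 4, 7, 9, 4, 5]
Counts: [0, 0, 0, 1, 2, 2, 0, 1, 0, 1]

Sorted: [3, 4, 4, 5, 5, 7, 9]


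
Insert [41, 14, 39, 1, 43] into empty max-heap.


Insert 41: [41]
Insert 14: [41, 14]
Insert 39: [41, 14, 39]
Insert 1: [41, 14, 39, 1]
Insert 43: [43, 41, 39, 1, 14]

Final heap: [43, 41, 39, 1, 14]


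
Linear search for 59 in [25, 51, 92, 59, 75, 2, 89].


i=0: 25!=59
i=1: 51!=59
i=2: 92!=59
i=3: 59==59 found!

Found at 3, 4 comps


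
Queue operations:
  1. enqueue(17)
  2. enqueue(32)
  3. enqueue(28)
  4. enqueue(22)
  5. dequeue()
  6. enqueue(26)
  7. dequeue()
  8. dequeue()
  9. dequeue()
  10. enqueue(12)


enqueue(17) -> [17]
enqueue(32) -> [17, 32]
enqueue(28) -> [17, 32, 28]
enqueue(22) -> [17, 32, 28, 22]
dequeue()->17, [32, 28, 22]
enqueue(26) -> [32, 28, 22, 26]
dequeue()->32, [28, 22, 26]
dequeue()->28, [22, 26]
dequeue()->22, [26]
enqueue(12) -> [26, 12]

Final queue: [26, 12]


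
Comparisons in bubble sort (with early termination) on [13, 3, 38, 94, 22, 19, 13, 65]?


Algorithm: bubble sort (with early termination)
Input: [13, 3, 38, 94, 22, 19, 13, 65]
Sorted: [3, 13, 13, 19, 22, 38, 65, 94]

25


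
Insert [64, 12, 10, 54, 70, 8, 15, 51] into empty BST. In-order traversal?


Insert 64: root
Insert 12: L from 64
Insert 10: L from 64 -> L from 12
Insert 54: L from 64 -> R from 12
Insert 70: R from 64
Insert 8: L from 64 -> L from 12 -> L from 10
Insert 15: L from 64 -> R from 12 -> L from 54
Insert 51: L from 64 -> R from 12 -> L from 54 -> R from 15

In-order: [8, 10, 12, 15, 51, 54, 64, 70]


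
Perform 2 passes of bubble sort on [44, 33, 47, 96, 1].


Initial: [44, 33, 47, 96, 1]
Pass 1: [33, 44, 47, 1, 96] (2 swaps)
Pass 2: [33, 44, 1, 47, 96] (1 swaps)

After 2 passes: [33, 44, 1, 47, 96]


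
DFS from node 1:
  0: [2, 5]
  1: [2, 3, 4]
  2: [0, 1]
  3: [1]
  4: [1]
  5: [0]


Visit 1, push [4, 3, 2]
Visit 2, push [0]
Visit 0, push [5]
Visit 5, push []
Visit 3, push []
Visit 4, push []

DFS order: [1, 2, 0, 5, 3, 4]


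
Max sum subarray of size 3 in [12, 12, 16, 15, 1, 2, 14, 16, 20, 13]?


[0:3]: 40
[1:4]: 43
[2:5]: 32
[3:6]: 18
[4:7]: 17
[5:8]: 32
[6:9]: 50
[7:10]: 49

Max: 50 at [6:9]


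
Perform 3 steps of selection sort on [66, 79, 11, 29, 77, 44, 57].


Initial: [66, 79, 11, 29, 77, 44, 57]
Step 1: min=11 at 2
  Swap: [11, 79, 66, 29, 77, 44, 57]
Step 2: min=29 at 3
  Swap: [11, 29, 66, 79, 77, 44, 57]
Step 3: min=44 at 5
  Swap: [11, 29, 44, 79, 77, 66, 57]

After 3 steps: [11, 29, 44, 79, 77, 66, 57]


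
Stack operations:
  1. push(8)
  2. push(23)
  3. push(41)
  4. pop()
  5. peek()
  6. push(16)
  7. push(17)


push(8) -> [8]
push(23) -> [8, 23]
push(41) -> [8, 23, 41]
pop()->41, [8, 23]
peek()->23
push(16) -> [8, 23, 16]
push(17) -> [8, 23, 16, 17]

Final stack: [8, 23, 16, 17]


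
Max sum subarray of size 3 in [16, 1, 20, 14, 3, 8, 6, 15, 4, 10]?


[0:3]: 37
[1:4]: 35
[2:5]: 37
[3:6]: 25
[4:7]: 17
[5:8]: 29
[6:9]: 25
[7:10]: 29

Max: 37 at [0:3]


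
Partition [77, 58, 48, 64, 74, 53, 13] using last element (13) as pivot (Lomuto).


Pivot: 13
Place pivot at 0: [13, 58, 48, 64, 74, 53, 77]

Partitioned: [13, 58, 48, 64, 74, 53, 77]


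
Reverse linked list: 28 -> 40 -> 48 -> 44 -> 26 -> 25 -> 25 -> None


Step 1: curr=28, set curr.next=prev(None) | reversed so far: 28
Step 2: curr=40, set curr.next=prev(28) | reversed so far: 40 -> 28
Step 3: curr=48, set curr.next=prev(40) | reversed so far: 48 -> 40 -> 28
Step 4: curr=44, set curr.next=prev(48) | reversed so far: 44 -> 48 -> 40 -> 28
Step 5: curr=26, set curr.next=prev(44) | reversed so far: 26 -> 44 -> 48 -> 40 -> 28
Step 6: curr=25, set curr.next=prev(26) | reversed so far: 25 -> 26 -> 44 -> 48 -> 40 -> 28
Step 7: curr=25, set curr.next=prev(25) | reversed so far: 25 -> 25 -> 26 -> 44 -> 48 -> 40 -> 28

25 -> 25 -> 26 -> 44 -> 48 -> 40 -> 28 -> None


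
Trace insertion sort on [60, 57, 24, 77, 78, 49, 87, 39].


Initial: [60, 57, 24, 77, 78, 49, 87, 39]
Insert 57: [57, 60, 24, 77, 78, 49, 87, 39]
Insert 24: [24, 57, 60, 77, 78, 49, 87, 39]
Insert 77: [24, 57, 60, 77, 78, 49, 87, 39]
Insert 78: [24, 57, 60, 77, 78, 49, 87, 39]
Insert 49: [24, 49, 57, 60, 77, 78, 87, 39]
Insert 87: [24, 49, 57, 60, 77, 78, 87, 39]
Insert 39: [24, 39, 49, 57, 60, 77, 78, 87]

Sorted: [24, 39, 49, 57, 60, 77, 78, 87]


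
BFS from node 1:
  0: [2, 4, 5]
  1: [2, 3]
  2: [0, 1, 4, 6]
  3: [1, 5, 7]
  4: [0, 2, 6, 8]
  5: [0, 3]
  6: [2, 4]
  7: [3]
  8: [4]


Visit 1, enqueue [2, 3]
Visit 2, enqueue [0, 4, 6]
Visit 3, enqueue [5, 7]
Visit 0, enqueue []
Visit 4, enqueue [8]
Visit 6, enqueue []
Visit 5, enqueue []
Visit 7, enqueue []
Visit 8, enqueue []

BFS order: [1, 2, 3, 0, 4, 6, 5, 7, 8]


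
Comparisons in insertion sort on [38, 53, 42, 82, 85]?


Algorithm: insertion sort
Input: [38, 53, 42, 82, 85]
Sorted: [38, 42, 53, 82, 85]

5


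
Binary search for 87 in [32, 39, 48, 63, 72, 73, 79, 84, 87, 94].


Step 1: lo=0, hi=9, mid=4, val=72
Step 2: lo=5, hi=9, mid=7, val=84
Step 3: lo=8, hi=9, mid=8, val=87

Found at index 8


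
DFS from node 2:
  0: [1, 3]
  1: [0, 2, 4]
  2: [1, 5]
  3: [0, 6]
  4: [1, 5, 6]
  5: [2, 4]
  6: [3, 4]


Visit 2, push [5, 1]
Visit 1, push [4, 0]
Visit 0, push [3]
Visit 3, push [6]
Visit 6, push [4]
Visit 4, push [5]
Visit 5, push []

DFS order: [2, 1, 0, 3, 6, 4, 5]


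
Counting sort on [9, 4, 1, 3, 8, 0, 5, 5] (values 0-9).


Input: [9, 4, 1, 3, 8, 0, 5, 5]
Counts: [1, 1, 0, 1, 1, 2, 0, 0, 1, 1]

Sorted: [0, 1, 3, 4, 5, 5, 8, 9]


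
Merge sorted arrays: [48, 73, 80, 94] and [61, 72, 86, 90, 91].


Take 48 from A
Take 61 from B
Take 72 from B
Take 73 from A
Take 80 from A
Take 86 from B
Take 90 from B
Take 91 from B

Merged: [48, 61, 72, 73, 80, 86, 90, 91, 94]


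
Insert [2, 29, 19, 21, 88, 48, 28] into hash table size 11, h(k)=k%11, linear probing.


Insert 2: h=2 -> slot 2
Insert 29: h=7 -> slot 7
Insert 19: h=8 -> slot 8
Insert 21: h=10 -> slot 10
Insert 88: h=0 -> slot 0
Insert 48: h=4 -> slot 4
Insert 28: h=6 -> slot 6

Table: [88, None, 2, None, 48, None, 28, 29, 19, None, 21]


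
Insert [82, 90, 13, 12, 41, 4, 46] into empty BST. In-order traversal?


Insert 82: root
Insert 90: R from 82
Insert 13: L from 82
Insert 12: L from 82 -> L from 13
Insert 41: L from 82 -> R from 13
Insert 4: L from 82 -> L from 13 -> L from 12
Insert 46: L from 82 -> R from 13 -> R from 41

In-order: [4, 12, 13, 41, 46, 82, 90]


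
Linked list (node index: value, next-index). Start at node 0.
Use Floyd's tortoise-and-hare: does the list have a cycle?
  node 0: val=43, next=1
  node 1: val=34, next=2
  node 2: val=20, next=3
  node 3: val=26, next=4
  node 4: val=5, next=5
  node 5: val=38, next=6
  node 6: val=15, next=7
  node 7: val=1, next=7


Floyd's tortoise (slow, +1) and hare (fast, +2):
  init: slow=0, fast=0
  step 1: slow=1, fast=2
  step 2: slow=2, fast=4
  step 3: slow=3, fast=6
  step 4: slow=4, fast=7
  step 5: slow=5, fast=7
  step 6: slow=6, fast=7
  step 7: slow=7, fast=7
  slow == fast at node 7: cycle detected

Cycle: yes


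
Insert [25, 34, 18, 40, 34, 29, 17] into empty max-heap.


Insert 25: [25]
Insert 34: [34, 25]
Insert 18: [34, 25, 18]
Insert 40: [40, 34, 18, 25]
Insert 34: [40, 34, 18, 25, 34]
Insert 29: [40, 34, 29, 25, 34, 18]
Insert 17: [40, 34, 29, 25, 34, 18, 17]

Final heap: [40, 34, 29, 25, 34, 18, 17]


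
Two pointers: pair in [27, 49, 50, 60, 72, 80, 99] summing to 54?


lo=0(27)+hi=6(99)=126
lo=0(27)+hi=5(80)=107
lo=0(27)+hi=4(72)=99
lo=0(27)+hi=3(60)=87
lo=0(27)+hi=2(50)=77
lo=0(27)+hi=1(49)=76

No pair found


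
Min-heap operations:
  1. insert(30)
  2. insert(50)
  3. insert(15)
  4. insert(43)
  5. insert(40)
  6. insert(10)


insert(30) -> [30]
insert(50) -> [30, 50]
insert(15) -> [15, 50, 30]
insert(43) -> [15, 43, 30, 50]
insert(40) -> [15, 40, 30, 50, 43]
insert(10) -> [10, 40, 15, 50, 43, 30]

Final heap: [10, 40, 15, 50, 43, 30]


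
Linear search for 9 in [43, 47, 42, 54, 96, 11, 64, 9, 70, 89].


i=0: 43!=9
i=1: 47!=9
i=2: 42!=9
i=3: 54!=9
i=4: 96!=9
i=5: 11!=9
i=6: 64!=9
i=7: 9==9 found!

Found at 7, 8 comps


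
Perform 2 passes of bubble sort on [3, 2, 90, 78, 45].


Initial: [3, 2, 90, 78, 45]
Pass 1: [2, 3, 78, 45, 90] (3 swaps)
Pass 2: [2, 3, 45, 78, 90] (1 swaps)

After 2 passes: [2, 3, 45, 78, 90]


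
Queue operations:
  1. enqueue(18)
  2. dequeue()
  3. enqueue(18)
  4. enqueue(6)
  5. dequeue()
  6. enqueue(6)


enqueue(18) -> [18]
dequeue()->18, []
enqueue(18) -> [18]
enqueue(6) -> [18, 6]
dequeue()->18, [6]
enqueue(6) -> [6, 6]

Final queue: [6, 6]


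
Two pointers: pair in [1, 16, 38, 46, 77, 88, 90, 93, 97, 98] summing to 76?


lo=0(1)+hi=9(98)=99
lo=0(1)+hi=8(97)=98
lo=0(1)+hi=7(93)=94
lo=0(1)+hi=6(90)=91
lo=0(1)+hi=5(88)=89
lo=0(1)+hi=4(77)=78
lo=0(1)+hi=3(46)=47
lo=1(16)+hi=3(46)=62
lo=2(38)+hi=3(46)=84

No pair found


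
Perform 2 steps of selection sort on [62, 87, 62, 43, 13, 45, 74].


Initial: [62, 87, 62, 43, 13, 45, 74]
Step 1: min=13 at 4
  Swap: [13, 87, 62, 43, 62, 45, 74]
Step 2: min=43 at 3
  Swap: [13, 43, 62, 87, 62, 45, 74]

After 2 steps: [13, 43, 62, 87, 62, 45, 74]


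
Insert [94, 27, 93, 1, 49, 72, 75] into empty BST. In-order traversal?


Insert 94: root
Insert 27: L from 94
Insert 93: L from 94 -> R from 27
Insert 1: L from 94 -> L from 27
Insert 49: L from 94 -> R from 27 -> L from 93
Insert 72: L from 94 -> R from 27 -> L from 93 -> R from 49
Insert 75: L from 94 -> R from 27 -> L from 93 -> R from 49 -> R from 72

In-order: [1, 27, 49, 72, 75, 93, 94]


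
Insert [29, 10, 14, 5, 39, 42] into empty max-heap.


Insert 29: [29]
Insert 10: [29, 10]
Insert 14: [29, 10, 14]
Insert 5: [29, 10, 14, 5]
Insert 39: [39, 29, 14, 5, 10]
Insert 42: [42, 29, 39, 5, 10, 14]

Final heap: [42, 29, 39, 5, 10, 14]


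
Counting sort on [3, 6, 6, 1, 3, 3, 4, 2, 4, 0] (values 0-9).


Input: [3, 6, 6, 1, 3, 3, 4, 2, 4, 0]
Counts: [1, 1, 1, 3, 2, 0, 2, 0, 0, 0]

Sorted: [0, 1, 2, 3, 3, 3, 4, 4, 6, 6]


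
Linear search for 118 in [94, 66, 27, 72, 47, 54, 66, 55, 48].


i=0: 94!=118
i=1: 66!=118
i=2: 27!=118
i=3: 72!=118
i=4: 47!=118
i=5: 54!=118
i=6: 66!=118
i=7: 55!=118
i=8: 48!=118

Not found, 9 comps


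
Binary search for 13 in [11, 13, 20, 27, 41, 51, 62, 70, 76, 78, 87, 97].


Step 1: lo=0, hi=11, mid=5, val=51
Step 2: lo=0, hi=4, mid=2, val=20
Step 3: lo=0, hi=1, mid=0, val=11
Step 4: lo=1, hi=1, mid=1, val=13

Found at index 1


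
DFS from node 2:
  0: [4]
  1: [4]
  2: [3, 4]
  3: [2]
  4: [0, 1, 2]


Visit 2, push [4, 3]
Visit 3, push []
Visit 4, push [1, 0]
Visit 0, push []
Visit 1, push []

DFS order: [2, 3, 4, 0, 1]


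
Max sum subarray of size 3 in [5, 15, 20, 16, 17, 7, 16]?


[0:3]: 40
[1:4]: 51
[2:5]: 53
[3:6]: 40
[4:7]: 40

Max: 53 at [2:5]


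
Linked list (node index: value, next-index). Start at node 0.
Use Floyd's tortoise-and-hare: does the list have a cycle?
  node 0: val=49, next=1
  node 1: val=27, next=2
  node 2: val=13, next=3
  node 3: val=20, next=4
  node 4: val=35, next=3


Floyd's tortoise (slow, +1) and hare (fast, +2):
  init: slow=0, fast=0
  step 1: slow=1, fast=2
  step 2: slow=2, fast=4
  step 3: slow=3, fast=4
  step 4: slow=4, fast=4
  slow == fast at node 4: cycle detected

Cycle: yes


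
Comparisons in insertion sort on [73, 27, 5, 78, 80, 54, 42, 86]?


Algorithm: insertion sort
Input: [73, 27, 5, 78, 80, 54, 42, 86]
Sorted: [5, 27, 42, 54, 73, 78, 80, 86]

15


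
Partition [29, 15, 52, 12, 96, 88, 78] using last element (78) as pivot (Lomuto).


Pivot: 78
  29 <= 78: advance i (no swap)
  15 <= 78: advance i (no swap)
  52 <= 78: advance i (no swap)
  12 <= 78: advance i (no swap)
Place pivot at 4: [29, 15, 52, 12, 78, 88, 96]

Partitioned: [29, 15, 52, 12, 78, 88, 96]


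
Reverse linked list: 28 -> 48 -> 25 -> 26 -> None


Step 1: curr=28, set curr.next=prev(None) | reversed so far: 28
Step 2: curr=48, set curr.next=prev(28) | reversed so far: 48 -> 28
Step 3: curr=25, set curr.next=prev(48) | reversed so far: 25 -> 48 -> 28
Step 4: curr=26, set curr.next=prev(25) | reversed so far: 26 -> 25 -> 48 -> 28

26 -> 25 -> 48 -> 28 -> None


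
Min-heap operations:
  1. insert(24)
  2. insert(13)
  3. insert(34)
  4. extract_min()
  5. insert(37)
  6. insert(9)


insert(24) -> [24]
insert(13) -> [13, 24]
insert(34) -> [13, 24, 34]
extract_min()->13, [24, 34]
insert(37) -> [24, 34, 37]
insert(9) -> [9, 24, 37, 34]

Final heap: [9, 24, 37, 34]


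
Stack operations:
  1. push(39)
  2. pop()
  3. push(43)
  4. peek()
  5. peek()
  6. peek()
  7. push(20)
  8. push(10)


push(39) -> [39]
pop()->39, []
push(43) -> [43]
peek()->43
peek()->43
peek()->43
push(20) -> [43, 20]
push(10) -> [43, 20, 10]

Final stack: [43, 20, 10]


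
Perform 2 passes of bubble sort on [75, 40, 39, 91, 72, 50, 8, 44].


Initial: [75, 40, 39, 91, 72, 50, 8, 44]
Pass 1: [40, 39, 75, 72, 50, 8, 44, 91] (6 swaps)
Pass 2: [39, 40, 72, 50, 8, 44, 75, 91] (5 swaps)

After 2 passes: [39, 40, 72, 50, 8, 44, 75, 91]


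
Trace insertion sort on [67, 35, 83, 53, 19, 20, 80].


Initial: [67, 35, 83, 53, 19, 20, 80]
Insert 35: [35, 67, 83, 53, 19, 20, 80]
Insert 83: [35, 67, 83, 53, 19, 20, 80]
Insert 53: [35, 53, 67, 83, 19, 20, 80]
Insert 19: [19, 35, 53, 67, 83, 20, 80]
Insert 20: [19, 20, 35, 53, 67, 83, 80]
Insert 80: [19, 20, 35, 53, 67, 80, 83]

Sorted: [19, 20, 35, 53, 67, 80, 83]


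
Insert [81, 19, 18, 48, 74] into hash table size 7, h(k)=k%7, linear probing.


Insert 81: h=4 -> slot 4
Insert 19: h=5 -> slot 5
Insert 18: h=4, 2 probes -> slot 6
Insert 48: h=6, 1 probes -> slot 0
Insert 74: h=4, 4 probes -> slot 1

Table: [48, 74, None, None, 81, 19, 18]


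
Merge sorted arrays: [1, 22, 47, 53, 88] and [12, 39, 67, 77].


Take 1 from A
Take 12 from B
Take 22 from A
Take 39 from B
Take 47 from A
Take 53 from A
Take 67 from B
Take 77 from B

Merged: [1, 12, 22, 39, 47, 53, 67, 77, 88]


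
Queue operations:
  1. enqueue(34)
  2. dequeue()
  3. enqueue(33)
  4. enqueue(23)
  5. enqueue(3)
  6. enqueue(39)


enqueue(34) -> [34]
dequeue()->34, []
enqueue(33) -> [33]
enqueue(23) -> [33, 23]
enqueue(3) -> [33, 23, 3]
enqueue(39) -> [33, 23, 3, 39]

Final queue: [33, 23, 3, 39]


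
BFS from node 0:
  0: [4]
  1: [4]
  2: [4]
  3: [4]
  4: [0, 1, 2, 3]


Visit 0, enqueue [4]
Visit 4, enqueue [1, 2, 3]
Visit 1, enqueue []
Visit 2, enqueue []
Visit 3, enqueue []

BFS order: [0, 4, 1, 2, 3]


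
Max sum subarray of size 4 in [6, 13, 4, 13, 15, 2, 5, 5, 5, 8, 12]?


[0:4]: 36
[1:5]: 45
[2:6]: 34
[3:7]: 35
[4:8]: 27
[5:9]: 17
[6:10]: 23
[7:11]: 30

Max: 45 at [1:5]


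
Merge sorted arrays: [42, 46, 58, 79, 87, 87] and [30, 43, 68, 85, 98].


Take 30 from B
Take 42 from A
Take 43 from B
Take 46 from A
Take 58 from A
Take 68 from B
Take 79 from A
Take 85 from B
Take 87 from A
Take 87 from A

Merged: [30, 42, 43, 46, 58, 68, 79, 85, 87, 87, 98]


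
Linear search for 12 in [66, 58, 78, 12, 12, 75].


i=0: 66!=12
i=1: 58!=12
i=2: 78!=12
i=3: 12==12 found!

Found at 3, 4 comps


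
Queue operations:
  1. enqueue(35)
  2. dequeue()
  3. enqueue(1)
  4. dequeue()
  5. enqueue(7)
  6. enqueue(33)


enqueue(35) -> [35]
dequeue()->35, []
enqueue(1) -> [1]
dequeue()->1, []
enqueue(7) -> [7]
enqueue(33) -> [7, 33]

Final queue: [7, 33]


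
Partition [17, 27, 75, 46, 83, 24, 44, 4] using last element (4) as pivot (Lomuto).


Pivot: 4
Place pivot at 0: [4, 27, 75, 46, 83, 24, 44, 17]

Partitioned: [4, 27, 75, 46, 83, 24, 44, 17]


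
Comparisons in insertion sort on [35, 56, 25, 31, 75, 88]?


Algorithm: insertion sort
Input: [35, 56, 25, 31, 75, 88]
Sorted: [25, 31, 35, 56, 75, 88]

8


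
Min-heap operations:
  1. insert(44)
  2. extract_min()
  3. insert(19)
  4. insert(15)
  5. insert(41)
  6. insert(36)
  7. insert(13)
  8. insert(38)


insert(44) -> [44]
extract_min()->44, []
insert(19) -> [19]
insert(15) -> [15, 19]
insert(41) -> [15, 19, 41]
insert(36) -> [15, 19, 41, 36]
insert(13) -> [13, 15, 41, 36, 19]
insert(38) -> [13, 15, 38, 36, 19, 41]

Final heap: [13, 15, 38, 36, 19, 41]


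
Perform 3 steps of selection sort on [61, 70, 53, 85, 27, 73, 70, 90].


Initial: [61, 70, 53, 85, 27, 73, 70, 90]
Step 1: min=27 at 4
  Swap: [27, 70, 53, 85, 61, 73, 70, 90]
Step 2: min=53 at 2
  Swap: [27, 53, 70, 85, 61, 73, 70, 90]
Step 3: min=61 at 4
  Swap: [27, 53, 61, 85, 70, 73, 70, 90]

After 3 steps: [27, 53, 61, 85, 70, 73, 70, 90]


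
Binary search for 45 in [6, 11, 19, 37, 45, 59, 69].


Step 1: lo=0, hi=6, mid=3, val=37
Step 2: lo=4, hi=6, mid=5, val=59
Step 3: lo=4, hi=4, mid=4, val=45

Found at index 4


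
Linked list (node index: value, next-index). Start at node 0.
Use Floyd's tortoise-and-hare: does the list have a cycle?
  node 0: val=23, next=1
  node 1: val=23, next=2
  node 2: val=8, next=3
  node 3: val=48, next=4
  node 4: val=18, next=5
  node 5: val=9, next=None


Floyd's tortoise (slow, +1) and hare (fast, +2):
  init: slow=0, fast=0
  step 1: slow=1, fast=2
  step 2: slow=2, fast=4
  step 3: fast 4->5->None, no cycle

Cycle: no


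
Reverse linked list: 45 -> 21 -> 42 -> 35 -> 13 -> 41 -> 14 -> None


Step 1: curr=45, set curr.next=prev(None) | reversed so far: 45
Step 2: curr=21, set curr.next=prev(45) | reversed so far: 21 -> 45
Step 3: curr=42, set curr.next=prev(21) | reversed so far: 42 -> 21 -> 45
Step 4: curr=35, set curr.next=prev(42) | reversed so far: 35 -> 42 -> 21 -> 45
Step 5: curr=13, set curr.next=prev(35) | reversed so far: 13 -> 35 -> 42 -> 21 -> 45
Step 6: curr=41, set curr.next=prev(13) | reversed so far: 41 -> 13 -> 35 -> 42 -> 21 -> 45
Step 7: curr=14, set curr.next=prev(41) | reversed so far: 14 -> 41 -> 13 -> 35 -> 42 -> 21 -> 45

14 -> 41 -> 13 -> 35 -> 42 -> 21 -> 45 -> None


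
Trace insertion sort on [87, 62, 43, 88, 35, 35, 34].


Initial: [87, 62, 43, 88, 35, 35, 34]
Insert 62: [62, 87, 43, 88, 35, 35, 34]
Insert 43: [43, 62, 87, 88, 35, 35, 34]
Insert 88: [43, 62, 87, 88, 35, 35, 34]
Insert 35: [35, 43, 62, 87, 88, 35, 34]
Insert 35: [35, 35, 43, 62, 87, 88, 34]
Insert 34: [34, 35, 35, 43, 62, 87, 88]

Sorted: [34, 35, 35, 43, 62, 87, 88]


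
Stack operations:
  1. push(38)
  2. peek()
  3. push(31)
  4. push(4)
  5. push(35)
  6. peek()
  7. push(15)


push(38) -> [38]
peek()->38
push(31) -> [38, 31]
push(4) -> [38, 31, 4]
push(35) -> [38, 31, 4, 35]
peek()->35
push(15) -> [38, 31, 4, 35, 15]

Final stack: [38, 31, 4, 35, 15]


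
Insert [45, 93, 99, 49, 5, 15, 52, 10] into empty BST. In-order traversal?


Insert 45: root
Insert 93: R from 45
Insert 99: R from 45 -> R from 93
Insert 49: R from 45 -> L from 93
Insert 5: L from 45
Insert 15: L from 45 -> R from 5
Insert 52: R from 45 -> L from 93 -> R from 49
Insert 10: L from 45 -> R from 5 -> L from 15

In-order: [5, 10, 15, 45, 49, 52, 93, 99]


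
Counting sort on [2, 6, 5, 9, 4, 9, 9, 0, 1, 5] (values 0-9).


Input: [2, 6, 5, 9, 4, 9, 9, 0, 1, 5]
Counts: [1, 1, 1, 0, 1, 2, 1, 0, 0, 3]

Sorted: [0, 1, 2, 4, 5, 5, 6, 9, 9, 9]


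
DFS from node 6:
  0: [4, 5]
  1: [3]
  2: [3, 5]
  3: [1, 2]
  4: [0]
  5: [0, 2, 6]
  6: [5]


Visit 6, push [5]
Visit 5, push [2, 0]
Visit 0, push [4]
Visit 4, push []
Visit 2, push [3]
Visit 3, push [1]
Visit 1, push []

DFS order: [6, 5, 0, 4, 2, 3, 1]


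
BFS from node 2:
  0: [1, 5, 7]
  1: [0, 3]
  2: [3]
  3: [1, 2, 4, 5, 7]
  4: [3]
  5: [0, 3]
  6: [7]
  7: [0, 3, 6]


Visit 2, enqueue [3]
Visit 3, enqueue [1, 4, 5, 7]
Visit 1, enqueue [0]
Visit 4, enqueue []
Visit 5, enqueue []
Visit 7, enqueue [6]
Visit 0, enqueue []
Visit 6, enqueue []

BFS order: [2, 3, 1, 4, 5, 7, 0, 6]


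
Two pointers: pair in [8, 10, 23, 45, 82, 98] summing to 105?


lo=0(8)+hi=5(98)=106
lo=0(8)+hi=4(82)=90
lo=1(10)+hi=4(82)=92
lo=2(23)+hi=4(82)=105

Yes: 23+82=105


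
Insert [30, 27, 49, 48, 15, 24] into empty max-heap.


Insert 30: [30]
Insert 27: [30, 27]
Insert 49: [49, 27, 30]
Insert 48: [49, 48, 30, 27]
Insert 15: [49, 48, 30, 27, 15]
Insert 24: [49, 48, 30, 27, 15, 24]

Final heap: [49, 48, 30, 27, 15, 24]


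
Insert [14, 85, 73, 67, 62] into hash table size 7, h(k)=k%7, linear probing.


Insert 14: h=0 -> slot 0
Insert 85: h=1 -> slot 1
Insert 73: h=3 -> slot 3
Insert 67: h=4 -> slot 4
Insert 62: h=6 -> slot 6

Table: [14, 85, None, 73, 67, None, 62]
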